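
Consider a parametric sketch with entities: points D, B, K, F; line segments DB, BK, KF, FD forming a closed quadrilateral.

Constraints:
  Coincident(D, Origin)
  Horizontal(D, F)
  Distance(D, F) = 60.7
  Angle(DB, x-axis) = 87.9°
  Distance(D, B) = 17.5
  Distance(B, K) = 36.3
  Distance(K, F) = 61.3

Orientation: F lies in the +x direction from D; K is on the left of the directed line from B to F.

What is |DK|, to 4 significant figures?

51.85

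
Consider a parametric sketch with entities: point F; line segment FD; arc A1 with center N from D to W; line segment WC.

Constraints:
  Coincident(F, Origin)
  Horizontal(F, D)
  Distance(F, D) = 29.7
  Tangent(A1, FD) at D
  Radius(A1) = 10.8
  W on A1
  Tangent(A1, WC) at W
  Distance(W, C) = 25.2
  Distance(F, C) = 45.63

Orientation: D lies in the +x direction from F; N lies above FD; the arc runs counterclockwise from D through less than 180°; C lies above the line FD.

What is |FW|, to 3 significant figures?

42.2

Checks: F = (0.00, 0.00) ✓; |NW| = 10.80 ✓; ∠(NW, WC) = 90.00° ✓; |WC| = 25.20 ✓; |FC| = 45.63 ✓.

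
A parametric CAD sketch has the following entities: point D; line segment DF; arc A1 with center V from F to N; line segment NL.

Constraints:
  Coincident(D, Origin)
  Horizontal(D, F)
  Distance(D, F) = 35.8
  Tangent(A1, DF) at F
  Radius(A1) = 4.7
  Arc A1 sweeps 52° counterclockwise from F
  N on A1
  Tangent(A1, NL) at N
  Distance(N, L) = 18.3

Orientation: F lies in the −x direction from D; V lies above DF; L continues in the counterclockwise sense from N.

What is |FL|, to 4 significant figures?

22.08

On A1, F sits at bearing -90° from V; a 52° counterclockwise sweep puts N at bearing -38°, so N = V + 4.7·(cos -38°, sin -38°) = (-32.10, 1.806). A1 meets NL tangentially, so VN is at right angles to NL, so NL runs along (−sin -38°, cos -38°); with |NL| = 18.3, L = (-20.83, 16.23). Then |FL| = |L − F| = 22.08.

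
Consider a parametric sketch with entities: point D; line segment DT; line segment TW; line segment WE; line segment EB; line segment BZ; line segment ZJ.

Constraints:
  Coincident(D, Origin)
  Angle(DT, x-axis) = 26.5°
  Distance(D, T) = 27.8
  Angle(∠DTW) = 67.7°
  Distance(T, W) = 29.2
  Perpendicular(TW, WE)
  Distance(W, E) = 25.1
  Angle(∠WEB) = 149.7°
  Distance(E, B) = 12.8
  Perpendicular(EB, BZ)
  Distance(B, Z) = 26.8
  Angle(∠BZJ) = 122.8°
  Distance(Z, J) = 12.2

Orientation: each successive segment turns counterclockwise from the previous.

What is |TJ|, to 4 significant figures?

10.48

D is at the origin; DT runs at 26.5° with length 27.8, so T = (24.88, 12.40). ∠DTW = 67.7° gives TW at 138.8° from the x-axis; with |TW| = 29.2, W = (2.909, 31.64). TW ⟂ WE, so WE runs at -131.2°; with |WE| = 25.1, E = (-13.62, 12.75). ∠WEB = 149.7° gives EB at -100.9° from the x-axis; with |EB| = 12.8, B = (-16.04, 0.1833). EB ⟂ BZ, so BZ runs at -10.90°; with |BZ| = 26.8, Z = (10.27, -4.884). ∠BZJ = 122.8° gives ZJ at 46.30° from the x-axis; with |ZJ| = 12.2, J = (18.70, 3.936). Then |TJ| = |J − T| = 10.48.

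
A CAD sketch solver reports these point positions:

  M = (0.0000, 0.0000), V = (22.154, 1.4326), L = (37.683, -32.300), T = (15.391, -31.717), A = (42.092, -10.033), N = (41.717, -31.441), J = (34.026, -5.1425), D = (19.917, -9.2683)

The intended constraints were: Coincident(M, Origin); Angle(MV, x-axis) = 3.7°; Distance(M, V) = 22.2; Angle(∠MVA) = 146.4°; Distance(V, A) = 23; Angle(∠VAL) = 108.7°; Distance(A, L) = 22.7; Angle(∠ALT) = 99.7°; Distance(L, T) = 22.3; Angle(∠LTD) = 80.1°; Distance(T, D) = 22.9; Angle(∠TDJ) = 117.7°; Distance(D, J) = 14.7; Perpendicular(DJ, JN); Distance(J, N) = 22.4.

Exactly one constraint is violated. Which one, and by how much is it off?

Distance(J, N) = 22.4 — off by 5.00.

M = (0.00, 0.00) ✓; MV at 3.700° ✓; |MV| = 22.20 ✓; ∠MVA = 146.4° ✓; |VA| = 23.00 ✓; ∠VAL = 108.7° ✓; |AL| = 22.70 ✓; ∠ALT = 99.70° ✓; |LT| = 22.30 ✓; ∠LTD = 80.10° ✓; |TD| = 22.90 ✓; ∠TDJ = 117.7° ✓; |DJ| = 14.70 ✓; ∠(DJ, JN) = 90.00° ✓; |JN| = 27.40 ✗.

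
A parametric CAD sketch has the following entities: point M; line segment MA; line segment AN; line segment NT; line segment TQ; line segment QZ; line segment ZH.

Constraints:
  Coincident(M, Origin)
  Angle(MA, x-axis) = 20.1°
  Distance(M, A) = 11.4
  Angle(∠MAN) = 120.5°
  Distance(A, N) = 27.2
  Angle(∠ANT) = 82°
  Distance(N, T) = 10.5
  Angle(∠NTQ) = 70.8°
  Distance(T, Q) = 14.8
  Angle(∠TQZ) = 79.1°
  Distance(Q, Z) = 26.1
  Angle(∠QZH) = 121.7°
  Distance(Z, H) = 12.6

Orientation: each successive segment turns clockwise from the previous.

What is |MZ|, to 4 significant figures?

43.62

∠NTQ = 70.8° gives TQ at 113.4° from the x-axis; with |TQ| = 14.8, Q = (18.12, -6.871). ∠TQZ = 79.1° gives QZ at 12.50° from the x-axis; with |QZ| = 26.1, Z = (43.60, -1.222). Then |MZ| = |Z − M| = 43.62.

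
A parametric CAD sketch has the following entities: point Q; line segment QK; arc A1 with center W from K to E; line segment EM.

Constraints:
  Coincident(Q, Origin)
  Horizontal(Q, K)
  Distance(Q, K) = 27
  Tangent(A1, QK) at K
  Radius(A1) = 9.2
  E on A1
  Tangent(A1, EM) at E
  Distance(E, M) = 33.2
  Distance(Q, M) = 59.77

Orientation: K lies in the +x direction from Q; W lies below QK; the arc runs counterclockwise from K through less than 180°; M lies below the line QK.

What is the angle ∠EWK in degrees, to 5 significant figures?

139.78°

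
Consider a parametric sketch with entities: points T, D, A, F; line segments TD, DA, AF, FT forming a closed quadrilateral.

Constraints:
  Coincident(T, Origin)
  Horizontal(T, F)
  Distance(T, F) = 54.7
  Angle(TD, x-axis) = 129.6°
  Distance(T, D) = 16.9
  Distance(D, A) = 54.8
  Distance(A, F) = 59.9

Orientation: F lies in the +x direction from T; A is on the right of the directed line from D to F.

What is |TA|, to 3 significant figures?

39.2

Checks: TD at 129.6° ✓; |DA| = 54.80 ✓; |AF| = 59.90 ✓.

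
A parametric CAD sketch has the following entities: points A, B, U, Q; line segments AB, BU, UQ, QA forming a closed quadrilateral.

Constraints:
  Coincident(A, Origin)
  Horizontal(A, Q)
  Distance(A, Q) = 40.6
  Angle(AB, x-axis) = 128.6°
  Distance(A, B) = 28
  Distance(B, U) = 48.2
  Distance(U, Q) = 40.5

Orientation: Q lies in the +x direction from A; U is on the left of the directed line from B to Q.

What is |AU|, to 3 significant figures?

47.4

Checks: |BU| = 48.20 ✓; |UQ| = 40.50 ✓.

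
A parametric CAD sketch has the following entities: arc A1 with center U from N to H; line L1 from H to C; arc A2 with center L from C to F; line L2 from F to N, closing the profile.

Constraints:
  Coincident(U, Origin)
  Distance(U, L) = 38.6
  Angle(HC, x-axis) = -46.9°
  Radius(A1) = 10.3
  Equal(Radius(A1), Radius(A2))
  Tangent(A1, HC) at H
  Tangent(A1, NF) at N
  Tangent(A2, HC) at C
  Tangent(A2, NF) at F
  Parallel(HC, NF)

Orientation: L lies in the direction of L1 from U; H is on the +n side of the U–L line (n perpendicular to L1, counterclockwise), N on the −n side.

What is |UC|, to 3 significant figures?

40.0

The slot axis is L1's direction at -46.9°, so u = (cos -46.9°, sin -46.9°) = (0.683, -0.730) and n = (−sin -46.9°, cos -46.9°) = (0.730, 0.683). U is at the origin and L lies 38.6 along u from U, so L = 38.6·u = (26.4, -28.2). Tangency of A1 to both parallel lines with radius 10.3 puts H and N at U ± 10.3·n: H = (7.52, 7.04), N = (-7.52, -7.04). Equal radii place C and F the same way about L: C = L + 10.3·n = (33.9, -21.1), F = L − 10.3·n = (18.9, -35.2). Then |UC| = |C − U| = 40.0.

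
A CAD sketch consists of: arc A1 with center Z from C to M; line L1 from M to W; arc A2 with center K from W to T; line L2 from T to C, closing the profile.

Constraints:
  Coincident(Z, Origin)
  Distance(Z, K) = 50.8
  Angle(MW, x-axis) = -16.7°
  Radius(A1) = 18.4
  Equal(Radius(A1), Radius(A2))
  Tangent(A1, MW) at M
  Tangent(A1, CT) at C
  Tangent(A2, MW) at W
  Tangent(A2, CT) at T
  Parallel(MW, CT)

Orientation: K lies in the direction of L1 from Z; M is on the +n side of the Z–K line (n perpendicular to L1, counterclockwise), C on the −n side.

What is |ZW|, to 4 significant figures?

54.03

Tangency of A1 to both parallel lines with radius 18.4 puts M and C at Z ± 18.4·n: M = (5.287, 17.62), C = (-5.287, -17.62). Equal radii place W and T the same way about K: W = K + 18.4·n = (53.94, 3.026), T = K − 18.4·n = (43.37, -32.22). Then |ZW| = |W − Z| = 54.03.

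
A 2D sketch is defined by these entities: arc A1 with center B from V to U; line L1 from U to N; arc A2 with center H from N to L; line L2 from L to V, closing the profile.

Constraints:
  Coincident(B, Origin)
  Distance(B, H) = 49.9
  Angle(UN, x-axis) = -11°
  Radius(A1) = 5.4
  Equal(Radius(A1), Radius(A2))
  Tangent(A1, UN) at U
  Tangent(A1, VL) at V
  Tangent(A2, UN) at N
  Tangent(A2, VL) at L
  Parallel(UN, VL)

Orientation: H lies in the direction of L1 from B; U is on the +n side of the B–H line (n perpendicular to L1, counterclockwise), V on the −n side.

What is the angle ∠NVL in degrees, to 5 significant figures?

12.212°

Tangency of A1 to both parallel lines with radius 5.4 puts U and V at B ± 5.4·n: U = (1.0304, 5.3008), V = (-1.0304, -5.3008). Equal radii place N and L the same way about H: N = H + 5.4·n = (50.014, -4.2206), L = H − 5.4·n = (47.953, -14.822). Then cos ∠NVL = VN·VL / (|VN||VL|), giving 12.212°.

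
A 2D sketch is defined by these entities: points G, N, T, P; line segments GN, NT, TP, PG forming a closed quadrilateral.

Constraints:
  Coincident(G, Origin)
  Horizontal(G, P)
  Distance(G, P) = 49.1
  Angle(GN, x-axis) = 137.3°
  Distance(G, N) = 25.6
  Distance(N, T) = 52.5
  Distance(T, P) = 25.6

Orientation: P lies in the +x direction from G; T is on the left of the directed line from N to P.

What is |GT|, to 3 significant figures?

39.3

G is at the origin; GP is horizontal with |GP| = 49.1 and P in +x, so P = (49.1, 0). GN runs at 137.3° with |GN| = 25.6, so N = (-18.8, 17.4). T is determined by |NT| = 52.5 and |TP| = 25.6 together: it lies at the intersection of circle(N, 52.5) and circle(P, 25.6). With |NP| = 70.1, the foot of the radical line on NP is 50.0 from N and the perpendicular offset is √(52.5² − 50.0²) = 15.9. Taking the left-of-NP solution: T = (33.6, 20.4).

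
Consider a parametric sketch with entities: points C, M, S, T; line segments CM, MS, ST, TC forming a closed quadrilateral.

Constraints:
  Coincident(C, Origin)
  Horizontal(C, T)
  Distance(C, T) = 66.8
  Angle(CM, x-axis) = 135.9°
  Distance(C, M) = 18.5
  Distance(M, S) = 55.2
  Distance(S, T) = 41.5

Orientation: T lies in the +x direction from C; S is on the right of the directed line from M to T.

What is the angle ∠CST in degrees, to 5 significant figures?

116.74°

C is at the origin; CT is horizontal with |CT| = 66.8 and T in +x, so T = (66.8, 0). CM runs at 135.9° with |CM| = 18.5, so M = (-13.285, 12.874). S is determined by |MS| = 55.2 and |ST| = 41.5 together: it lies at the intersection of circle(M, 55.2) and circle(T, 41.5). With |MT| = 81.114, the foot of the radical line on MT is 48.723 from M and the perpendicular offset is √(55.2² − 48.723²) = 25.944. Taking the right-of-MT solution: S = (30.702, -20.474).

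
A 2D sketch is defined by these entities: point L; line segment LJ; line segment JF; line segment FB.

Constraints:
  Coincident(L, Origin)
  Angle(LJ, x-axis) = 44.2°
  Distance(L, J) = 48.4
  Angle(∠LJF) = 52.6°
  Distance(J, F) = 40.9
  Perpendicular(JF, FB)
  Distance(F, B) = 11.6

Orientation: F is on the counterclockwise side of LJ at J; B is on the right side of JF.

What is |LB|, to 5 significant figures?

51.355

L is at the origin; LJ runs at 44.2° with length 48.4, so J = 48.4·(cos 44.2°, sin 44.2°) = (34.698, 33.743). ∠LJF = 52.6°, so JF runs at 44.2° + (180° − 52.6°) = 171.60° from the x-axis; with |JF| = 40.9, F = J + 40.9·(cos 171.60°, sin 171.60°) = (-5.7628, 39.718). JF ⟂ FB; with |FB| = 11.6 on the right of JF, B = F + 11.6·(0.14608, 0.98927) = (-4.0682, 51.193). Then |LB| = |B − L| = 51.355.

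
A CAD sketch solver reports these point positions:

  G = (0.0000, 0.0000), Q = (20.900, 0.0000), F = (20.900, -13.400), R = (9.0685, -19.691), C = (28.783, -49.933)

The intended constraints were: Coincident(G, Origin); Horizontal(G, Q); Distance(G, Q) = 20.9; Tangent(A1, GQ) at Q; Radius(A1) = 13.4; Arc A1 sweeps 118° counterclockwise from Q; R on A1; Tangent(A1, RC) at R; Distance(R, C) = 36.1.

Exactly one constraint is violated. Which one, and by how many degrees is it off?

Tangent(A1, RC) at R — off by 5.10°.

G = (0.00, 0.00) ✓; G.y = 0.00, Q.y = 0.00 ✓; |GQ| = 20.90 ✓; ∠(FQ, QG) = 90.00° ✓; |FQ| = 13.40 ✓; bearing(F→R) − bearing(F→Q) = 118.0° ✓; |FR| = 13.40 ✓; ∠(FR, RC) = 84.90° ✗; |RC| = 36.10 ✓.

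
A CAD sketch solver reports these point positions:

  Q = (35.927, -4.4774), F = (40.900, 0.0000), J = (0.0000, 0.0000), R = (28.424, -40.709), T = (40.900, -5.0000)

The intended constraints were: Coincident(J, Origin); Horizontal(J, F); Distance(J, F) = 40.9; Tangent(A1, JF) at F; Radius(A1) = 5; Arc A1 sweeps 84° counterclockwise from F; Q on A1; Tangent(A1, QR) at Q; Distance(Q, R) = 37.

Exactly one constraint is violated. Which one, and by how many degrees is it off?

Tangent(A1, QR) at Q — off by 5.70°.

J = (0.00, 0.00) ✓; J.y = 0.00, F.y = 0.00 ✓; |JF| = 40.90 ✓; ∠(TF, FJ) = 90.00° ✓; |TF| = 5.000 ✓; bearing(T→Q) − bearing(T→F) = 84.00° ✓; |TQ| = 5.000 ✓; ∠(TQ, QR) = 95.70° ✗; |QR| = 37.00 ✓.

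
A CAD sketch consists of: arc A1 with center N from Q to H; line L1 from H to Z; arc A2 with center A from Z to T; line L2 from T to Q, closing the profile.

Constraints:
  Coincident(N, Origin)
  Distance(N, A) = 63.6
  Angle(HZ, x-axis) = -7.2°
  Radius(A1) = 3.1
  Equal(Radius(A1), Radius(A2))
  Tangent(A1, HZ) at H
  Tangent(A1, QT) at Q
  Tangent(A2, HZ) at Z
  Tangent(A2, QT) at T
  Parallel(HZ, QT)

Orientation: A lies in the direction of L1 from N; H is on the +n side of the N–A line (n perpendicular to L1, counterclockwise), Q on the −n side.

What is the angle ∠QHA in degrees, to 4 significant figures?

87.21°

N is at the origin and A lies 63.6 along u from N, so A = 63.6·u = (63.10, -7.971). Tangency of A1 to both parallel lines with radius 3.1 puts H and Q at N ± 3.1·n: H = (0.3885, 3.076), Q = (-0.3885, -3.076). Then cos ∠QHA = HQ·HA / (|HQ||HA|), giving 87.21°.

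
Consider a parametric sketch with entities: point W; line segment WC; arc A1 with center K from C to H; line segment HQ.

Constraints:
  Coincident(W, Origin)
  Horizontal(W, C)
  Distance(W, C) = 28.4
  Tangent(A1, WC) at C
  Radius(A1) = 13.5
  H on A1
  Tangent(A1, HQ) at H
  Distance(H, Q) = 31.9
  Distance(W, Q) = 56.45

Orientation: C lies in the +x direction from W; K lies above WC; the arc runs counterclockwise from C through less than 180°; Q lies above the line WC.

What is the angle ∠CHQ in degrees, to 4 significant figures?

124.5°

W is at the origin; W and C share the same y with |WC| = 28.4 and C on the +x side, so C = (28.40, 0.000). Tangency of A1 to WC means the radius KC is perpendicular to WC, so K = C + (0, 13.5) = (28.40, 13.50). Since KH ⟂ HQ (tangency), |KQ| = √(13.5² + 31.9²) = 34.64 regardless of where H sits on A1. So Q lies on both circle(W, 56.45) and circle(K, 34.64); the above-WC intersection is Q = (29.51, 48.12). H is the foot of the tangent from Q: H = (41.00, 18.36).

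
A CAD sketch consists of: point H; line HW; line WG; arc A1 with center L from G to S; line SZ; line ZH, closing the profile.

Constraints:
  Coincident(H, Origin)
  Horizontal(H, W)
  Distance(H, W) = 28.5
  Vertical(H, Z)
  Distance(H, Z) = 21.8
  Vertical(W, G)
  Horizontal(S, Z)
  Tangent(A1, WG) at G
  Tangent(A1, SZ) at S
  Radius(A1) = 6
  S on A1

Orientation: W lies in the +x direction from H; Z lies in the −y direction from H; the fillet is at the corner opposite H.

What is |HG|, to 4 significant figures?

32.59

H is at the origin; H and W share the same y with |HW| = 28.5 and W on the +x side, so W = (28.50, 0.000). HZ is vertical with |HZ| = 21.8 and Z on the −y side, so Z = (0.000, -21.80). The virtual corner opposite H is at (28.50, -21.80). Since A1 is tangent to WG there, LG ⟂ WG and tangency of A1 to SZ means the radius LS is perpendicular to SZ, with radius 6.0, so the center L sits 6.0 in from both sides at L = (22.50, -15.80). That places the tangent points at G = (28.50, -15.80) on WG and S = (22.50, -21.80) on SZ. Then |HG| = |G − H| = 32.59.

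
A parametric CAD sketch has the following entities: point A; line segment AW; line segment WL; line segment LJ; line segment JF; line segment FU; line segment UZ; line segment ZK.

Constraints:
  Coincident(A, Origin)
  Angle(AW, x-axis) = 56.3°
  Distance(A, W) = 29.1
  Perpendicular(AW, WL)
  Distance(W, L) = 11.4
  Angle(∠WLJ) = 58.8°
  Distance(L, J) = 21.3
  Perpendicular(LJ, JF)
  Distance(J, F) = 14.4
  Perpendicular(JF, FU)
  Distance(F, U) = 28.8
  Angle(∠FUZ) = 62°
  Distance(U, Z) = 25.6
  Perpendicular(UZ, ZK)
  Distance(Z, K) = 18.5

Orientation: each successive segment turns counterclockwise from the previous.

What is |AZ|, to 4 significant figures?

26.44

A is at the origin; AW runs at 56.3° with length 29.1, so W = (16.15, 24.21). AW ⟂ WL, so WL runs at 146.3°; with |WL| = 11.4, L = (6.662, 30.54). ∠WLJ = 58.8° gives LJ at -92.50° from the x-axis; with |LJ| = 21.3, J = (5.733, 9.255). LJ is perpendicular to JF, so JF runs at -2.500°; with |JF| = 14.4, F = (20.12, 8.627). JF ⟂ FU, so FU runs at 87.50°; with |FU| = 28.8, U = (21.38, 37.40). ∠FUZ = 62.0° gives UZ at -154.5° from the x-axis; with |UZ| = 25.6, Z = (-1.731, 26.38). Then |AZ| = |Z − A| = 26.44.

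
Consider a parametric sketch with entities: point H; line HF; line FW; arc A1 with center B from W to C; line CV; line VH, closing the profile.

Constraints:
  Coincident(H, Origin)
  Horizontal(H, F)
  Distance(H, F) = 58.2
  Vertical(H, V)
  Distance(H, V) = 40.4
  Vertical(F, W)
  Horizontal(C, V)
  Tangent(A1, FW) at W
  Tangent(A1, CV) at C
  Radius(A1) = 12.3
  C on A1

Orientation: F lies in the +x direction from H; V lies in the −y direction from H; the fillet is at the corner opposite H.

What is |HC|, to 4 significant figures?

61.15

H is at the origin; H and F share the same y with |HF| = 58.2 and F on the +x side, so F = (58.20, 0.000). H and V share the same x with |HV| = 40.4 and V on the −y side, so V = (0.000, -40.40). The virtual corner opposite H is at (58.20, -40.40). Tangency of A1 to FW means the radius BW is perpendicular to FW and tangency of A1 to CV means the radius BC is perpendicular to CV, with radius 12.3, so the center B sits 12.3 in from both sides at B = (45.90, -28.10). That places the tangent points at W = (58.20, -28.10) on FW and C = (45.90, -40.40) on CV. Then |HC| = |C − H| = 61.15.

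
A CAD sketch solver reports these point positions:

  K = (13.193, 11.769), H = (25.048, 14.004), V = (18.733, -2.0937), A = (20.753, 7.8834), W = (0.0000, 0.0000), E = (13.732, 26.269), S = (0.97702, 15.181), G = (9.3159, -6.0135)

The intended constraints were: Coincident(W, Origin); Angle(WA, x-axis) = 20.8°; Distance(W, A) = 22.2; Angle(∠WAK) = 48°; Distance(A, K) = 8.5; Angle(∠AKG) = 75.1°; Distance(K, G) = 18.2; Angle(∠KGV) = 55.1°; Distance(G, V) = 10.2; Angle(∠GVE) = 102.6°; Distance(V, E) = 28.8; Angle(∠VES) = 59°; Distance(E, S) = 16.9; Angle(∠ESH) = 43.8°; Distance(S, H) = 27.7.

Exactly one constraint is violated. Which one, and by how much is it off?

Distance(S, H) = 27.7 — off by 3.60.

W = (0.00, 0.00) ✓; WA at 20.80° ✓; |WA| = 22.20 ✓; ∠WAK = 48.00° ✓; |AK| = 8.500 ✓; ∠AKG = 75.10° ✓; |KG| = 18.20 ✓; ∠KGV = 55.10° ✓; |GV| = 10.20 ✓; ∠GVE = 102.6° ✓; |VE| = 28.80 ✓; ∠VES = 59.00° ✓; |ES| = 16.90 ✓; ∠ESH = 43.80° ✓; |SH| = 24.10 ✗.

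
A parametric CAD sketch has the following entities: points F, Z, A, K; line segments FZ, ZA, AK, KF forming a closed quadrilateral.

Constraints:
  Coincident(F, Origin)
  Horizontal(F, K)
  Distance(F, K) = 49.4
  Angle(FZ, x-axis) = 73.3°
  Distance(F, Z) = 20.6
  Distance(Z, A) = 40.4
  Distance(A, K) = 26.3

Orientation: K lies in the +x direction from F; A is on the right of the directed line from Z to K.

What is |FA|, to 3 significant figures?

31.0

F is at the origin; F and K share the same y with |FK| = 49.4 and K in +x, so K = (49.4, 0). FZ runs at 73.3° with |FZ| = 20.6, so Z = (5.92, 19.7). A is determined by |ZA| = 40.4 and |AK| = 26.3 together: it lies at the intersection of circle(Z, 40.4) and circle(K, 26.3). With |ZK| = 47.7, the foot of the radical line on ZK is 33.7 from Z and the perpendicular offset is √(40.4² − 33.7²) = 22.2. Taking the right-of-ZK solution: A = (27.4, -14.5).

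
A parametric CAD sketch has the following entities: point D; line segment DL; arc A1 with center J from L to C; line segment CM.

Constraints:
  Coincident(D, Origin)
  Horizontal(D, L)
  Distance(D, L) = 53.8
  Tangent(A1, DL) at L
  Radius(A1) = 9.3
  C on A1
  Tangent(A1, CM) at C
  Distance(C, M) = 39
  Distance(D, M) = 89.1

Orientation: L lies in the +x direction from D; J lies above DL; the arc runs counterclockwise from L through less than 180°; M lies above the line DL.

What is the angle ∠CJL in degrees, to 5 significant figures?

63.289°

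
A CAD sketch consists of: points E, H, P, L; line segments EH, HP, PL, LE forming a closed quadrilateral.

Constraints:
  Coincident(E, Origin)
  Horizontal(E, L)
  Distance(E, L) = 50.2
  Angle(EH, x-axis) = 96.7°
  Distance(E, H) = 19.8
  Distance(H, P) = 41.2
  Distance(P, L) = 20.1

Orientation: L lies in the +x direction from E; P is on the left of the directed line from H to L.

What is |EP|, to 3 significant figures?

42.1

Checks: |HP| = 41.20 ✓; |PL| = 20.10 ✓.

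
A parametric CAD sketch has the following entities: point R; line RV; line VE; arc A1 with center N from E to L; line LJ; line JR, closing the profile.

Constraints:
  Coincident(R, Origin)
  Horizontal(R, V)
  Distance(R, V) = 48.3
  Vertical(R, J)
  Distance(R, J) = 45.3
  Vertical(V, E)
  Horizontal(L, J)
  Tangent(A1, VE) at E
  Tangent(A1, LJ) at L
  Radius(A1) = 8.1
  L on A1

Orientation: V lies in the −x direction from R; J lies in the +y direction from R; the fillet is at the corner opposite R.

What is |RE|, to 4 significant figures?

60.96

R is at the origin; RV is horizontal with |RV| = 48.3 and V on the −x side, so V = (-48.30, 0.000). RJ is vertical with |RJ| = 45.3 and J on the +y side, so J = (0.000, 45.30). The virtual corner opposite R is at (-48.30, 45.30). A1 meets VE tangentially, so NE is at right angles to VE and A1 meets LJ tangentially, so NL is at right angles to LJ, with radius 8.1, so the center N sits 8.1 in from both sides at N = (-40.20, 37.20). That places the tangent points at E = (-48.30, 37.20) on VE and L = (-40.20, 45.30) on LJ. Then |RE| = |E − R| = 60.96.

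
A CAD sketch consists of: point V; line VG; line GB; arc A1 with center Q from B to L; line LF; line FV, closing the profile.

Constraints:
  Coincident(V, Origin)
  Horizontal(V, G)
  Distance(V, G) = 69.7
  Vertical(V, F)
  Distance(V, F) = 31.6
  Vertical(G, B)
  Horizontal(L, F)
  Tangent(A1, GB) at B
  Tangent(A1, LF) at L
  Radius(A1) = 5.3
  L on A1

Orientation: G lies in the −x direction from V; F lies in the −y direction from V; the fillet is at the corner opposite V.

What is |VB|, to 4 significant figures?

74.50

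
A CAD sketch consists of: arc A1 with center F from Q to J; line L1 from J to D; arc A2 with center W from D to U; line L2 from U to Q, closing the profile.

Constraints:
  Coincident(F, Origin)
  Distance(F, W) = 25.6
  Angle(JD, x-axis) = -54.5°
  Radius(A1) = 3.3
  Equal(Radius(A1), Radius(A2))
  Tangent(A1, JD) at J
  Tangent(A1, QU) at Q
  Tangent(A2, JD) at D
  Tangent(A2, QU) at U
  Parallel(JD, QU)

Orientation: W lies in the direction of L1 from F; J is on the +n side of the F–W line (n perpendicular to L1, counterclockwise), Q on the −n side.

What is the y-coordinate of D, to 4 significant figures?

-18.93

Tangency of A1 to both parallel lines with radius 3.3 puts J and Q at F ± 3.3·n: J = (2.687, 1.916), Q = (-2.687, -1.916). Equal radii place D and U the same way about W: D = W + 3.3·n = (17.55, -18.93), U = W − 3.3·n = (12.18, -22.76). So D.y = -18.93.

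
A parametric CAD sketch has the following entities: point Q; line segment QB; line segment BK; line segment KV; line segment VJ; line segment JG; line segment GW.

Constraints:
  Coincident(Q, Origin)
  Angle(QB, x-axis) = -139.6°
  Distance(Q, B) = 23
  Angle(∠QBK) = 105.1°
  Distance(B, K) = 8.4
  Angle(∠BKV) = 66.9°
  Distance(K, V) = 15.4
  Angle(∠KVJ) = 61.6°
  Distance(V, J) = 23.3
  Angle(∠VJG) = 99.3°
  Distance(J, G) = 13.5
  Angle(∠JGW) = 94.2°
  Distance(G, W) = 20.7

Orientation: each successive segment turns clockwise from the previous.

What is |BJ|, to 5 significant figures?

12.810

Q is at the origin; QB runs at -139.6° with length 23.0, so B = (-17.515, -14.907). ∠QBK = 105.1° gives BK at 145.50° from the x-axis; with |BK| = 8.4, K = (-24.438, -10.149). ∠BKV = 66.9° gives KV at 32.400° from the x-axis; with |KV| = 15.4, V = (-11.435, -1.8972). ∠KVJ = 61.6° gives VJ at -86.000° from the x-axis; with |VJ| = 23.3, J = (-9.8101, -25.140). Then |BJ| = |J − B| = 12.810.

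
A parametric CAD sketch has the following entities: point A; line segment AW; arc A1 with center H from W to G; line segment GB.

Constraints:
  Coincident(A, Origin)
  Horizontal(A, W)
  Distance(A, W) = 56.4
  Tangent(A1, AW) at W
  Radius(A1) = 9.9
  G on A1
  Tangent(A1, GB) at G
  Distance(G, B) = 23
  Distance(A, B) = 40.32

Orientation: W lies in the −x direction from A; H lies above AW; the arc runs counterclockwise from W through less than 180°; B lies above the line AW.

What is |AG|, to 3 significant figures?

48.9

Checks: |HG| = 9.900 ✓; ∠(HG, GB) = 90.00° ✓; |GB| = 23.00 ✓; |AB| = 40.32 ✓.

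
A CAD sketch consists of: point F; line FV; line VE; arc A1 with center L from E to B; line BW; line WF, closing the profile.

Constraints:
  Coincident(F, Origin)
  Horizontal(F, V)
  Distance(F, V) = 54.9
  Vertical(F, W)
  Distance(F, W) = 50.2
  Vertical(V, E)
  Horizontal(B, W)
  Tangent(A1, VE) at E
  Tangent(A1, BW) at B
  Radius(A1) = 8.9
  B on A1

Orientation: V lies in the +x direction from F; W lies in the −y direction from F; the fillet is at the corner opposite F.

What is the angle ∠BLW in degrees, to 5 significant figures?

79.050°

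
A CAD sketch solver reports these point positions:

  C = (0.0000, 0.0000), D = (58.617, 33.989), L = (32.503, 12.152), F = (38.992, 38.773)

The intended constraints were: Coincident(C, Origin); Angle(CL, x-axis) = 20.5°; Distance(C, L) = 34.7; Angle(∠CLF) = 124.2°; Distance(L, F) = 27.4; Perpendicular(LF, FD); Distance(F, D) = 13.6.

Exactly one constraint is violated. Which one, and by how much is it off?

Distance(F, D) = 13.6 — off by 6.60.

C = (0.00, 0.00) ✓; CL at 20.50° ✓; |CL| = 34.70 ✓; ∠CLF = 124.2° ✓; |LF| = 27.40 ✓; ∠(LF, FD) = 90.00° ✓; |FD| = 20.20 ✗.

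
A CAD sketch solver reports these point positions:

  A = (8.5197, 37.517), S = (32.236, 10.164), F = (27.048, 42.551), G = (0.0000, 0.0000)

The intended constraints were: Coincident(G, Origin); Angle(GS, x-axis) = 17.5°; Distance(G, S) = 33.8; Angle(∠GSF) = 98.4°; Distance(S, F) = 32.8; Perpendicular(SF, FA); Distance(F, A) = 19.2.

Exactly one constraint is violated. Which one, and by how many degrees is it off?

Perpendicular(SF, FA) — off by 6.10°.

G = (0.00, 0.00) ✓; GS at 17.50° ✓; |GS| = 33.80 ✓; ∠GSF = 98.40° ✓; |SF| = 32.80 ✓; ∠(SF, FA) = 96.10° ✗; |FA| = 19.20 ✓.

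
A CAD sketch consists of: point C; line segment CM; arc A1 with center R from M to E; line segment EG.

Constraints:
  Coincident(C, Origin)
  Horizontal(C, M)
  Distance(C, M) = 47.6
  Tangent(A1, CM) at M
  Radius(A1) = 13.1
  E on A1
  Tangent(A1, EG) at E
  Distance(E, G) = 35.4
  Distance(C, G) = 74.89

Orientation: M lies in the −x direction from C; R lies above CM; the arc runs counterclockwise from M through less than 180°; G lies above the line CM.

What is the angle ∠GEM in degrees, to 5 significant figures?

118.57°

C is at the origin; C and M share the same y with |CM| = 47.6 and M on the −x side, so M = (-47.600, 0.0000). Since A1 is tangent to CM there, RM ⟂ CM, so R = M + (0, 13.1) = (-47.600, 13.100). Since RE ⟂ EG (tangency), |RG| = √(13.1² + 35.4²) = 37.746 regardless of where E sits on A1. So G lies on both circle(C, 74.89) and circle(R, 37.746); the above-CM intersection is G = (-55.804, 49.944). E is the foot of the tangent from G: E = (-36.596, 20.208).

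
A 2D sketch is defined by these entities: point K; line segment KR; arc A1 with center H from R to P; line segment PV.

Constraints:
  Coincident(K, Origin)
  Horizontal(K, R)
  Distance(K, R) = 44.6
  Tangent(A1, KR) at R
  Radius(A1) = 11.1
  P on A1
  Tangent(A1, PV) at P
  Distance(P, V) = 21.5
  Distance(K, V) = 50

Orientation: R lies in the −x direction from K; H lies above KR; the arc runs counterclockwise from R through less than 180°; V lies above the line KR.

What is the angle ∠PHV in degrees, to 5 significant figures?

62.694°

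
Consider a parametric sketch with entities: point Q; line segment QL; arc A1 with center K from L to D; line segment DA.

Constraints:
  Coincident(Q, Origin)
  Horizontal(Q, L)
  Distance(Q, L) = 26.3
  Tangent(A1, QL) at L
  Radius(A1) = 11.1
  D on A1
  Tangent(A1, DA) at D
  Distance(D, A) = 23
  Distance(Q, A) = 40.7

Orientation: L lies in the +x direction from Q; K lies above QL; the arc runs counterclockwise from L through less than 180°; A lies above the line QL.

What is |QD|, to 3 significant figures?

39.2

Q is at the origin; Q and L share the same y with |QL| = 26.3 and L on the +x side, so L = (26.3, 0.00). The tangent condition forces KL to be normal to QL, so K = L + (0, 11.1) = (26.3, 11.1). Since KD ⟂ DA (tangency), |KA| = √(11.1² + 23.0²) = 25.5 regardless of where D sits on A1. So A lies on both circle(Q, 40.7) and circle(K, 25.5); the above-QL intersection is A = (19.5, 35.7). D is the foot of the tangent from A: D = (34.7, 18.4).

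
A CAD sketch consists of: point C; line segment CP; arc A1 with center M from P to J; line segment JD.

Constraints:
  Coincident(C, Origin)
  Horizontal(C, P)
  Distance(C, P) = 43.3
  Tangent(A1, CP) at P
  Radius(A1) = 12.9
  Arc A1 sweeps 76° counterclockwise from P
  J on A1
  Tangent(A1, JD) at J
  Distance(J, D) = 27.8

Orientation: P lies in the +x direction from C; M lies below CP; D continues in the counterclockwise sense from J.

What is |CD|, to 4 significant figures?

43.93

On A1, P sits at bearing 90° from M; a 76° counterclockwise sweep puts J at bearing 166°, so J = M + 12.9·(cos 166°, sin 166°) = (30.78, -9.779). A1 meets JD tangentially, so MJ is at right angles to JD, so JD runs along (−sin 166°, cos 166°); with |JD| = 27.8, D = (24.06, -36.75). Then |CD| = |D − C| = 43.93.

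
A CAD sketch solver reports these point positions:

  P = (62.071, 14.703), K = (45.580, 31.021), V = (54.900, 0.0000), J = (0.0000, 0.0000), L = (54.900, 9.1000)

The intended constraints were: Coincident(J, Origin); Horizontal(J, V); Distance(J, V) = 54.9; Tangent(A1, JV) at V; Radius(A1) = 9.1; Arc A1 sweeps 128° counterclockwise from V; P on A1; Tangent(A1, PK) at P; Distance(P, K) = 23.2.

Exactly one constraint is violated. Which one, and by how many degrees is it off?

Tangent(A1, PK) at P — off by 7.30°.

J = (0.00, 0.00) ✓; J.y = 0.00, V.y = 0.00 ✓; |JV| = 54.90 ✓; ∠(LV, VJ) = 90.00° ✓; |LV| = 9.100 ✓; bearing(L→P) − bearing(L→V) = 128.0° ✓; |LP| = 9.100 ✓; ∠(LP, PK) = 82.70° ✗; |PK| = 23.20 ✓.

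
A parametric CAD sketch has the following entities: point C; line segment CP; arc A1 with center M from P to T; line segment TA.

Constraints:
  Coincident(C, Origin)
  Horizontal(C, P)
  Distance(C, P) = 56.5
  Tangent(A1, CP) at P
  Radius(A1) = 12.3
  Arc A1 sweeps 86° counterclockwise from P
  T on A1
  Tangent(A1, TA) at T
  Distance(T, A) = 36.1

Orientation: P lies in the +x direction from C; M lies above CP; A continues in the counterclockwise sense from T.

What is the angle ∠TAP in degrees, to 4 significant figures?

13.31°

On A1, P sits at bearing -90° from M; an 86° counterclockwise sweep puts T at bearing -4°, so T = M + 12.3·(cos -4°, sin -4°) = (68.77, 11.44). Tangency of A1 to TA means the radius MT is perpendicular to TA, so TA runs along (−sin -4°, cos -4°); with |TA| = 36.1, A = (71.29, 47.45). Then cos ∠TAP = AT·AP / (|AT||AP|), giving 13.31°.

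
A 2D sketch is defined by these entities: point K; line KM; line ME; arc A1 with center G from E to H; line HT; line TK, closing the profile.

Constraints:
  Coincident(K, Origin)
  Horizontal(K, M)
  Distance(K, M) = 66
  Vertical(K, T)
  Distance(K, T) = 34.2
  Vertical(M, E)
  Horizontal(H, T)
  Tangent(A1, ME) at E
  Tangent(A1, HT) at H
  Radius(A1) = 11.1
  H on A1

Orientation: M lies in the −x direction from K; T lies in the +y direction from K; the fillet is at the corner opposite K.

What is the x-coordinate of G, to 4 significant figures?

-54.90

K is at the origin; K and M share the same y with |KM| = 66.0 and M on the −x side, so M = (-66.00, 0.000). KT is vertical with |KT| = 34.2 and T on the +y side, so T = (0.000, 34.20). The virtual corner opposite K is at (-66.00, 34.20). The tangent condition forces GE to be normal to ME and the tangent condition forces GH to be normal to HT, with radius 11.1, so the center G sits 11.1 in from both sides at G = (-54.90, 23.10). So G.x = -54.90.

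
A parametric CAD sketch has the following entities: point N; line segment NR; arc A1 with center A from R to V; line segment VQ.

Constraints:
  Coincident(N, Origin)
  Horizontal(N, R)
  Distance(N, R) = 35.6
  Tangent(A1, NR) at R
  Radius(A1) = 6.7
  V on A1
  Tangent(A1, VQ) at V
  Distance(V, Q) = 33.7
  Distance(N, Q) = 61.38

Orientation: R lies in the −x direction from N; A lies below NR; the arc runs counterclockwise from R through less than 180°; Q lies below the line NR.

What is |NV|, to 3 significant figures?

42.6

Checks: |AV| = 6.700 ✓; ∠(AV, VQ) = 90.00° ✓; |VQ| = 33.70 ✓; |NQ| = 61.38 ✓.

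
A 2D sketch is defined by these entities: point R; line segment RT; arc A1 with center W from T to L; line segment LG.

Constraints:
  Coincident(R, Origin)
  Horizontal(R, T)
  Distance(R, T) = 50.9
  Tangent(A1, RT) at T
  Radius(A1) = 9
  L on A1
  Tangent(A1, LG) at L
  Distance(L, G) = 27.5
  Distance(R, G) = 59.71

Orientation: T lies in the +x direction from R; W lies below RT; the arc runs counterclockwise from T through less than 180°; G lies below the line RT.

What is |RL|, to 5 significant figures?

43.291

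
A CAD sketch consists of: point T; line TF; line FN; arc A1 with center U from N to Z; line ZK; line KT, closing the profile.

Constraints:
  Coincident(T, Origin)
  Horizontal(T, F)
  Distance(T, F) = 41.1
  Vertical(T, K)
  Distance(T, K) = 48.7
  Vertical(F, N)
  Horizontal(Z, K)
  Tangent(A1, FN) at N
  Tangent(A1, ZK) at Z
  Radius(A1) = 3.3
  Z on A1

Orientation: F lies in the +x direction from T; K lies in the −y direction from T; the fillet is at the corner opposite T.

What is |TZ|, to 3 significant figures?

61.6

T is at the origin; TF is horizontal with |TF| = 41.1 and F on the +x side, so F = (41.1, 0.00). T and K share the same x with |TK| = 48.7 and K on the −y side, so K = (0.00, -48.7). The virtual corner opposite T is at (41.1, -48.7). The tangent condition forces UN to be normal to FN and tangency of A1 to ZK means the radius UZ is perpendicular to ZK, with radius 3.3, so the center U sits 3.3 in from both sides at U = (37.8, -45.4). That places the tangent points at N = (41.1, -45.4) on FN and Z = (37.8, -48.7) on ZK. Then |TZ| = |Z − T| = 61.6.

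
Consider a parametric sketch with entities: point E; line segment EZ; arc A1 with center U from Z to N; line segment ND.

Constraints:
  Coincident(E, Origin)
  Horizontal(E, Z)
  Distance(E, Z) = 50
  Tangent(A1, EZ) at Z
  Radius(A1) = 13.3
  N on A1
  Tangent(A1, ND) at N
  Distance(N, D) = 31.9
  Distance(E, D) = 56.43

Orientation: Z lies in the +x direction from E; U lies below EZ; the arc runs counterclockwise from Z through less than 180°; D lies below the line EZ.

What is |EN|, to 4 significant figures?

38.80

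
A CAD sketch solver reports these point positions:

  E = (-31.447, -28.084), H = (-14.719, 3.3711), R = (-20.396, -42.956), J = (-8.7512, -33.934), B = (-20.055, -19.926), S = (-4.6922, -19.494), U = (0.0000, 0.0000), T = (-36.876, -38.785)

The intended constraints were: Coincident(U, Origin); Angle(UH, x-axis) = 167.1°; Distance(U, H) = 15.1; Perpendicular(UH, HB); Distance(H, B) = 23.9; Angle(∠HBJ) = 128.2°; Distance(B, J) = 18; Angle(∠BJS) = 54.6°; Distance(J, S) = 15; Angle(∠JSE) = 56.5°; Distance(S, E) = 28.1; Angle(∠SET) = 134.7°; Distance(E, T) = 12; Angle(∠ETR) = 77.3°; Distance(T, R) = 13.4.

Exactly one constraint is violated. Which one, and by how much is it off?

Distance(T, R) = 13.4 — off by 3.60.

U = (0.00, 0.00) ✓; UH at 167.1° ✓; |UH| = 15.10 ✓; ∠(UH, HB) = 90.00° ✓; |HB| = 23.90 ✓; ∠HBJ = 128.2° ✓; |BJ| = 18.00 ✓; ∠BJS = 54.60° ✓; |JS| = 15.00 ✓; ∠JSE = 56.50° ✓; |SE| = 28.10 ✓; ∠SET = 134.7° ✓; |ET| = 12.00 ✓; ∠ETR = 77.30° ✓; |TR| = 17.00 ✗.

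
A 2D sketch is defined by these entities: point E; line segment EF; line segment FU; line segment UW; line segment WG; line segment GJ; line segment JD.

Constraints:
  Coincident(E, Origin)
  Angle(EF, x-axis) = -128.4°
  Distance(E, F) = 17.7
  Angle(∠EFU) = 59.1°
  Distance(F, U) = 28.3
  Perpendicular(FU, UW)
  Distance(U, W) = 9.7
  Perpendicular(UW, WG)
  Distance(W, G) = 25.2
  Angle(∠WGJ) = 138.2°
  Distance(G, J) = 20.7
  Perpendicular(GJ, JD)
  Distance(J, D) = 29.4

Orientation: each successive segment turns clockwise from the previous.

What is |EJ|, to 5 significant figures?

28.823

E is at the origin; EF runs at -128.4° with length 17.7, so F = (-10.994, -13.871). ∠EFU = 59.1° gives FU at 110.70° from the x-axis; with |FU| = 28.3, U = (-20.998, 12.602). FU ⟂ UW, so UW runs at 20.700°; with |UW| = 9.7, W = (-11.924, 16.030). UW ⟂ WG, so WG runs at -69.300°; with |WG| = 25.2, G = (-3.0163, -7.5428). ∠WGJ = 138.2° gives GJ at -111.10° from the x-axis; with |GJ| = 20.7, J = (-10.468, -26.855). Then |EJ| = |J − E| = 28.823.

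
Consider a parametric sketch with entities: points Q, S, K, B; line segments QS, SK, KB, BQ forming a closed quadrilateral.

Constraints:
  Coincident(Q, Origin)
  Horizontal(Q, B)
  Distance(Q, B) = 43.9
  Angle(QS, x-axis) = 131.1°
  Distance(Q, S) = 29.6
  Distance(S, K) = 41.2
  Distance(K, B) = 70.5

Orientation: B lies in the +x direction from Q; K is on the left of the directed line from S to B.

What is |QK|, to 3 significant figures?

57.2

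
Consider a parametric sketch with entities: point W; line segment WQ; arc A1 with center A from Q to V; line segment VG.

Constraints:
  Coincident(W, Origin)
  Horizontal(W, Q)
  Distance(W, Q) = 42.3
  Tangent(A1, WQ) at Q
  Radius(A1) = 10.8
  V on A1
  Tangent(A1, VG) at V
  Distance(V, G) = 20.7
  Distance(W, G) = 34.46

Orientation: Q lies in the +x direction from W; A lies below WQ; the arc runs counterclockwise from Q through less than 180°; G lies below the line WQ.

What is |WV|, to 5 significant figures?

33.108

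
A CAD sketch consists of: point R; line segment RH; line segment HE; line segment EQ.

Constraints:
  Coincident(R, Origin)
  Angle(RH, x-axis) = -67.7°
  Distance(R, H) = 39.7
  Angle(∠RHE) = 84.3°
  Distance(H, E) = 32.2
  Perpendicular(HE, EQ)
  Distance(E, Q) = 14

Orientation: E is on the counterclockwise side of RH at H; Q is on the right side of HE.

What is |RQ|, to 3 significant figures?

60.5

R is at the origin; RH runs at -67.7° with length 39.7, so H = 39.7·(cos -67.7°, sin -67.7°) = (15.1, -36.7). ∠RHE = 84.3°, so HE runs at -67.7° + (180° − 84.3°) = 28.0° from the x-axis; with |HE| = 32.2, E = H + 32.2·(cos 28.0°, sin 28.0°) = (43.5, -21.6). The perpendicularity gives EQ at right angles to HE; with |EQ| = 14.0 on the right of HE, Q = E + 14.0·(0.469, -0.883) = (50.1, -34.0). Then |RQ| = |Q − R| = 60.5.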